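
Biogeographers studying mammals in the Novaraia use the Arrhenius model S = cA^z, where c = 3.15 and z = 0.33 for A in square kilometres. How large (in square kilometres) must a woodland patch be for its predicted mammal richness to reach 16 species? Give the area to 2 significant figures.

140 square kilometres

16 = 3.15 × A^0.33  ⇒  A^0.33 = 16/3.15 = 5.079
ln A = ln(5.079) / 0.33 = 1.6252 / 0.33 = 4.9248
A = e^4.9248 ≈ 137.7 square kilometres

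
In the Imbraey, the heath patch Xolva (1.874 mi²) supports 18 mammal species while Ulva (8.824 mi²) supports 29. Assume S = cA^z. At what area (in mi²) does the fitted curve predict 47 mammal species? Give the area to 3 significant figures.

42.4 mi²

z = ln(29/18) / ln(8.824/1.874) = 0.4769 / 1.5494 = 0.3078
c = 18 / 1.874^0.3078 = 18 / 1.213 = 14.84
A = (47/14.84)^(1/0.3078) ⇒ ln A = ln(3.168)/0.3078 = 3.7461
A = e^3.7461 ≈ 42.36 mi²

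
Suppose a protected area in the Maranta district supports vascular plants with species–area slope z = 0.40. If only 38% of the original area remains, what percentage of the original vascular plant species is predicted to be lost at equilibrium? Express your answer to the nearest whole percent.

32%

S_new/S_old = (A_new/A_old)^z = 0.38^0.4
= exp(0.4 × ln 0.38) = exp(0.4 × -0.9676) = exp(-0.3870) ≈ 0.6791
Fraction lost = 1 − 0.6791 = 0.3209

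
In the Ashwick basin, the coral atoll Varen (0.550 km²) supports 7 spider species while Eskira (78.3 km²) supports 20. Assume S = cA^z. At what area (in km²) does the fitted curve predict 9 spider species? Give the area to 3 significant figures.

1.80 km²

z = ln(20/7) / ln(78.3/0.55) = 1.0498 / 4.9584 = 0.2117
c = 7 / 0.55^0.2117 = 7 / 0.8811 = 7.945
A = (9/7.945)^(1/0.2117) ⇒ ln A = ln(1.133)/0.2117 = 0.5891
A = e^0.5891 ≈ 1.802 km²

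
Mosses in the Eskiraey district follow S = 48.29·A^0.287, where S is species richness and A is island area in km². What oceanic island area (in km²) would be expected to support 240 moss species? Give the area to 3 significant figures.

267 km²

240 = 48.29 × A^0.287  ⇒  A^0.287 = 240/48.29 = 4.97
ln A = ln(4.97) / 0.287 = 1.6034 / 0.287 = 5.5868
A = e^5.5868 ≈ 266.9 km²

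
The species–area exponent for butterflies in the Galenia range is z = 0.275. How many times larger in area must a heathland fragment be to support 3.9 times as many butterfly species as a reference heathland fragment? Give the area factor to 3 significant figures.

(A₂/A₁)^0.275 = 3.9, so A₂/A₁ = 3.9^(1/0.275) = 3.9^3.636
ln(A₂/A₁) = ln 3.9 / 0.275 = 1.3610 / 0.275 = 4.9490
A₂/A₁ = e^4.9490 ≈ 141

141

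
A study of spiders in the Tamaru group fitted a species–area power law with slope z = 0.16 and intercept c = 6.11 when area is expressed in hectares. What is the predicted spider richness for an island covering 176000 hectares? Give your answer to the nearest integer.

42 species

S = 6.11 × 176000^0.16 = 6.11 × 6.907 ≈ 42.2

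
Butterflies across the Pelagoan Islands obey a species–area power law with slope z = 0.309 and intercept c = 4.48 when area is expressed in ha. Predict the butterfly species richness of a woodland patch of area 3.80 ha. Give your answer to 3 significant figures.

S = 4.48 × 3.8^0.309
ln S = ln 4.48 + 0.309 × ln 3.8 = 1.4996 + 0.309 × 1.3350 = 1.9121
S = e^1.9121 ≈ 6.768

6.77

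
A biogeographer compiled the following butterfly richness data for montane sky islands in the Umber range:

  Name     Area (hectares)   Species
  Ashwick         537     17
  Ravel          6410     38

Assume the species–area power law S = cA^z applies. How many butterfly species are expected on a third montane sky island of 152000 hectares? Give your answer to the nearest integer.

106

z = ln(38/17) / ln(6410/537) = 0.8044 / 2.4796 = 0.3244
c = 17 / 537^0.3244 = 17 / 7.684 = 2.212
S₃ = 2.212 × 152000^0.3244 = 2.212 × 47.97 ≈ 106.1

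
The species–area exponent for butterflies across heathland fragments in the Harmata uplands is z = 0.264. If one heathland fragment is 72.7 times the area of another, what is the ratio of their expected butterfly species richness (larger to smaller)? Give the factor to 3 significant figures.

3.10

S₂/S₁ = (A₂/A₁)^z = 72.7^0.264
ln(S₂/S₁) = 0.264 × ln 72.7 = 0.264 × 4.2863 = 1.1316
S₂/S₁ = e^1.1316 ≈ 3.101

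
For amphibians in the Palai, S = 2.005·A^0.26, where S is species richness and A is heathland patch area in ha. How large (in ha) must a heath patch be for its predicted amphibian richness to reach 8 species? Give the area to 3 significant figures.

8 = 2.005 × A^0.26  ⇒  A^0.26 = 8/2.005 = 3.99
ln A = ln(3.99) / 0.26 = 1.3838 / 0.26 = 5.3223
A = e^5.3223 ≈ 204.9 ha

205 ha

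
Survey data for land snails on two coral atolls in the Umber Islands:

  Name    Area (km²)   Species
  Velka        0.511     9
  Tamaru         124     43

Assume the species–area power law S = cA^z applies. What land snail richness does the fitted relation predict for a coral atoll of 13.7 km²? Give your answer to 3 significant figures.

z = ln(43/9) / ln(124/0.511) = 1.5640 / 5.4917 = 0.2848
c = 9 / 0.511^0.2848 = 9 / 0.826 = 10.9
S₃ = 10.9 × 13.7^0.2848 = 10.9 × 2.107 ≈ 22.96

23.0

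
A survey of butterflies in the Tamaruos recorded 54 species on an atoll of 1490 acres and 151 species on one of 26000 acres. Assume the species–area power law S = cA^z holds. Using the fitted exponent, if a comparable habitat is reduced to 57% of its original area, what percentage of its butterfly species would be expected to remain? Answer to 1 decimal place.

81.7%

z = ln(151/54) / ln(26000/1490) = 1.0283 / 2.8593 = 0.3596
S_new/S_old = (A_new/A_old)^z = 0.57^0.3596 = exp(0.3596 × -0.5621) = 0.817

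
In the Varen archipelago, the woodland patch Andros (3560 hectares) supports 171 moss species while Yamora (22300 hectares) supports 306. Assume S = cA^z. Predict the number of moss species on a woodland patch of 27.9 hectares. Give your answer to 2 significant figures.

z = ln(306/171) / ln(22300/3560) = 0.5819 / 1.8348 = 0.3172
c = 171 / 3560^0.3172 = 171 / 13.38 = 12.78
S₃ = 12.78 × 27.9^0.3172 = 12.78 × 2.874 ≈ 36.74

37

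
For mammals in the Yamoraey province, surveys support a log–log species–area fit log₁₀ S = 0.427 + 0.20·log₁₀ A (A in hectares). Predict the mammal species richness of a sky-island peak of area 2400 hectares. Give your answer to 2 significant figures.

13

S = 2.673 × 2400^0.2
ln S = ln 2.673 + 0.2 × ln 2400 = 0.9832 + 0.2 × 7.7832 = 2.5398
S = e^2.5398 ≈ 12.68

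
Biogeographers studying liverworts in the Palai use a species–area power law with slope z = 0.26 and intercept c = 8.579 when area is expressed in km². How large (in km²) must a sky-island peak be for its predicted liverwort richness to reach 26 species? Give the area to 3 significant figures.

71.1 km²

26 = 8.579 × A^0.26  ⇒  A^0.26 = 26/8.579 = 3.031
ln A = ln(3.031) / 0.26 = 1.1088 / 0.26 = 4.2645
A = e^4.2645 ≈ 71.13 km²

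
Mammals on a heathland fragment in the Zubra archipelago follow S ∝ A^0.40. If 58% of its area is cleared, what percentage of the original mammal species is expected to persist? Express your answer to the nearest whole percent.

S_new/S_old = (A_new/A_old)^z = 0.42^0.4
= exp(0.4 × ln 0.42) = exp(0.4 × -0.8675) = exp(-0.3470) ≈ 0.7068

71%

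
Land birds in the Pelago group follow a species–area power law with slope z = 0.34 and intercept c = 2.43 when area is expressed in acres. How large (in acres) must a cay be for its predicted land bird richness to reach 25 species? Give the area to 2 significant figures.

950 acres

25 = 2.43 × A^0.34  ⇒  A^0.34 = 25/2.43 = 10.29
ln A = ln(10.29) / 0.34 = 2.3310 / 0.34 = 6.8558
A = e^6.8558 ≈ 949.4 acres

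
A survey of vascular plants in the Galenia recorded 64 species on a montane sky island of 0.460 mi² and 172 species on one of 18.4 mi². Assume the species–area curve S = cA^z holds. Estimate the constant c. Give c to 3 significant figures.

z = ln(S₂/S₁) / ln(A₂/A₁) = ln(172/64) / ln(18.4/0.46) = 0.9886 / 3.6889 = 0.2680
c = S₁ / A₁^z = 64 / 0.46^0.2680 = 64 / 0.8121 = 78.81

78.8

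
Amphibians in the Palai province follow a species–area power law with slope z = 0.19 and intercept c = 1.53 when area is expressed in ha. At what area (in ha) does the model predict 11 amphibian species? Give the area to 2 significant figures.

32000 ha

11 = 1.53 × A^0.19  ⇒  A^0.19 = 11/1.53 = 7.19
ln A = ln(7.19) / 0.19 = 1.9726 / 0.19 = 10.3823
A = e^10.3823 ≈ 32282 ha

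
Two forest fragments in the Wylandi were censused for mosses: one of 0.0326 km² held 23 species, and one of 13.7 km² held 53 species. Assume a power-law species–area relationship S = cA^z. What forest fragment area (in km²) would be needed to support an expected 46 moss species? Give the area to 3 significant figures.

4.92 km²

z = ln(53/23) / ln(13.7/0.0326) = 0.8348 / 6.0408 = 0.1382
c = 23 / 0.0326^0.1382 = 23 / 0.6231 = 36.91
A = (46/36.91)^(1/0.1382) ⇒ ln A = ln(1.246)/0.1382 = 1.5924
A = e^1.5924 ≈ 4.915 km²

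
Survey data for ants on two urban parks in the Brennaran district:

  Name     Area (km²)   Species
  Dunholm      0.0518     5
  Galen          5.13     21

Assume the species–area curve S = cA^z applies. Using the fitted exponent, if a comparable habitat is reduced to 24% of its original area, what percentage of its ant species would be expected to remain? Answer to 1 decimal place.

64.0%

z = ln(21/5) / ln(5.13/0.0518) = 1.4351 / 4.5955 = 0.3123
S_new/S_old = (A_new/A_old)^z = 0.24^0.3123 = exp(0.3123 × -1.4271) = 0.6404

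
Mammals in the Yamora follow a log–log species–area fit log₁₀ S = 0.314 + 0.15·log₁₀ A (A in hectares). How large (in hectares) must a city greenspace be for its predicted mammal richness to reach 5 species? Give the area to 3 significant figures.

5 = 2.061 × A^0.15  ⇒  A^0.15 = 5/2.061 = 2.426
ln A = ln(2.426) / 0.15 = 0.8864 / 0.15 = 5.9095
A = e^5.9095 ≈ 368.5 hectares

369 hectares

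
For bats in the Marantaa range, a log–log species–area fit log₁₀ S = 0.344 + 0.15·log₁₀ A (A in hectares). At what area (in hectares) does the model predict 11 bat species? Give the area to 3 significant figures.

44600 hectares

11 = 2.208 × A^0.15  ⇒  A^0.15 = 11/2.208 = 4.982
ln A = ln(4.982) / 0.15 = 1.6058 / 0.15 = 10.7054
A = e^10.7054 ≈ 44595 hectares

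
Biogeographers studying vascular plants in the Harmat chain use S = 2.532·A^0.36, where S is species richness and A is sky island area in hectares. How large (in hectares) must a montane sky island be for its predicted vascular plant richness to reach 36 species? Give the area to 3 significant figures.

36 = 2.532 × A^0.36  ⇒  A^0.36 = 36/2.532 = 14.22
ln A = ln(14.22) / 0.36 = 2.6545 / 0.36 = 7.3736
A = e^7.3736 ≈ 1593 hectares

1590 hectares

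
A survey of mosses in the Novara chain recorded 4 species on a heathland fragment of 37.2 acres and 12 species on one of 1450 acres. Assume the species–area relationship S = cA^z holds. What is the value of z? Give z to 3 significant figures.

Taking logs: ln S = ln c + z ln A, so z = (ln S₂ − ln S₁)/(ln A₂ − ln A₁).
z = ln(12/4) / ln(1450/37.2) = ln(3) / ln(38.98) = 1.0986 / 3.6630 = 0.2999

0.300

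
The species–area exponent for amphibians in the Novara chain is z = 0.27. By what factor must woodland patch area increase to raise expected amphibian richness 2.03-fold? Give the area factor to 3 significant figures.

(A₂/A₁)^0.27 = 2.03, so A₂/A₁ = 2.03^(1/0.27) = 2.03^3.704
ln(A₂/A₁) = ln 2.03 / 0.27 = 0.7080 / 0.27 = 2.6224
A₂/A₁ = e^2.6224 ≈ 13.77

13.8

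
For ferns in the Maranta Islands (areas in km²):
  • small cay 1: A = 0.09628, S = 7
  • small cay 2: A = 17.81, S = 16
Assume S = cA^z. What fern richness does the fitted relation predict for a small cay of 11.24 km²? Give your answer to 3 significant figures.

z = ln(16/7) / ln(17.81/0.09628) = 0.8267 / 5.2203 = 0.1584
c = 7 / 0.09628^0.1584 = 7 / 0.6903 = 10.14
S₃ = 10.14 × 11.24^0.1584 = 10.14 × 1.467 ≈ 14.88

14.9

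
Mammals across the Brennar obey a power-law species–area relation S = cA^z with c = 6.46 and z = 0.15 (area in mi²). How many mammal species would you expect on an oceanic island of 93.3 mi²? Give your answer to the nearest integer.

S = 6.46 × 93.3^0.15 = 6.46 × 1.975 ≈ 12.76

13 species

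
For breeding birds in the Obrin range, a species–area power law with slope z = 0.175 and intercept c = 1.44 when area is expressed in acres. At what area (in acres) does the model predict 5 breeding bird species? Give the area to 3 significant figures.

1230 acres

5 = 1.44 × A^0.175  ⇒  A^0.175 = 5/1.44 = 3.472
ln A = ln(3.472) / 0.175 = 1.2448 / 0.175 = 7.1131
A = e^7.1131 ≈ 1228 acres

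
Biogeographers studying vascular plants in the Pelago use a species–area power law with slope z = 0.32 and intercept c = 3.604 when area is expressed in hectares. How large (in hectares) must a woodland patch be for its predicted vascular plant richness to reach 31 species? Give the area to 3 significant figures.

31 = 3.604 × A^0.32  ⇒  A^0.32 = 31/3.604 = 8.602
ln A = ln(8.602) / 0.32 = 2.1519 / 0.32 = 6.7248
A = e^6.7248 ≈ 832.8 hectares

833 hectares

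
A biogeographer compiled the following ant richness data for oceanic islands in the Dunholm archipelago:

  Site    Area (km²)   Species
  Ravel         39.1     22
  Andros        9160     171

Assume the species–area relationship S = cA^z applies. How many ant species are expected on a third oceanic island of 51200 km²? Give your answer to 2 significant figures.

330

z = ln(171/22) / ln(9160/39.1) = 2.0506 / 5.4565 = 0.3758
c = 22 / 39.1^0.3758 = 22 / 3.966 = 5.547
S₃ = 5.547 × 51200^0.3758 = 5.547 × 58.86 ≈ 326.5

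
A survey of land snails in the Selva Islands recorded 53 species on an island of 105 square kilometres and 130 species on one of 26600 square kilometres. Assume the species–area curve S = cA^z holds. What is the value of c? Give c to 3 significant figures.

24.9

z = ln(S₂/S₁) / ln(A₂/A₁) = ln(130/53) / ln(26600/105) = 0.8972 / 5.5347 = 0.1621
c = S₁ / A₁^z = 53 / 105^0.1621 = 53 / 2.126 = 24.92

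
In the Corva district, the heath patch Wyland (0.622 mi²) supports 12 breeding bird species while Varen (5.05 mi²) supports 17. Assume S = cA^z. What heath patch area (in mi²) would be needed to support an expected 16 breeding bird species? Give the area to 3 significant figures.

z = ln(17/12) / ln(5.05/0.622) = 0.3483 / 2.0942 = 0.1663
c = 12 / 0.622^0.1663 = 12 / 0.9241 = 12.99
A = (16/12.99)^(1/0.1663) ⇒ ln A = ln(1.232)/0.1663 = 1.2549
A = e^1.2549 ≈ 3.507 mi²

3.51 mi²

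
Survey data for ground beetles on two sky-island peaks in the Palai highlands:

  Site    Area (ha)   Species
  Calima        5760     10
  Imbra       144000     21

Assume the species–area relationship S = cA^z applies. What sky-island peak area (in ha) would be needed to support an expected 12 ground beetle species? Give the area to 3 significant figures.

12700 ha

z = ln(21/10) / ln(144000/5760) = 0.7419 / 3.2189 = 0.2305
c = 10 / 5760^0.2305 = 10 / 7.358 = 1.359
A = (12/1.359)^(1/0.2305) ⇒ ln A = ln(8.83)/0.2305 = 9.4497
A = e^9.4497 ≈ 12704 ha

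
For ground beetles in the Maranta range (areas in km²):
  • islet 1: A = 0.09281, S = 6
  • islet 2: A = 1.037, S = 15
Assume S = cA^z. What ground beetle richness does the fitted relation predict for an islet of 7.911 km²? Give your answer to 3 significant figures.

32.4

z = ln(15/6) / ln(1.037/0.09281) = 0.9163 / 2.4135 = 0.3796
c = 6 / 0.09281^0.3796 = 6 / 0.4056 = 14.79
S₃ = 14.79 × 7.911^0.3796 = 14.79 × 2.193 ≈ 32.44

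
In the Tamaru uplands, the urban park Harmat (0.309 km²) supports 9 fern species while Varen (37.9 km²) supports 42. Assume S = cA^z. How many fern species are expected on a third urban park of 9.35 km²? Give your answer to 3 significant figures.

z = ln(42/9) / ln(37.9/0.309) = 1.5404 / 4.8094 = 0.3203
c = 9 / 0.309^0.3203 = 9 / 0.6865 = 13.11
S₃ = 13.11 × 9.35^0.3203 = 13.11 × 2.046 ≈ 26.83

26.8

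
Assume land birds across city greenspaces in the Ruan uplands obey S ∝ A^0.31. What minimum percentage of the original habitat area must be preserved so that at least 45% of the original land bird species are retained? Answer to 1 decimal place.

7.6%

Need (A_new/A_old)^0.31 = 0.45, so A_new/A_old = 0.45^(1/0.31) = 0.45^3.226
ln(A_new/A_old) = ln 0.45 / 0.31 = -0.7985 / 0.31 = -2.5758
A_new/A_old = e^-2.5758 ≈ 0.07609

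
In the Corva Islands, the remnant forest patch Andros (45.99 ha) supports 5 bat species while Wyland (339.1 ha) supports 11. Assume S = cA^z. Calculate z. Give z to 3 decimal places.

Taking logs: ln S = ln c + z ln A, so z = (ln S₂ − ln S₁)/(ln A₂ − ln A₁).
z = ln(11/5) / ln(339.1/45.99) = ln(2.2) / ln(7.373) = 0.7885 / 1.9979 = 0.3946

0.395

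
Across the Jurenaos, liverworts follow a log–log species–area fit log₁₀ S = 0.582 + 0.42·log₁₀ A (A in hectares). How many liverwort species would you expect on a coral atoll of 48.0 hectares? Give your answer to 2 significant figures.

S = 3.819 × 48^0.42 = 3.819 × 5.083 ≈ 19.41

19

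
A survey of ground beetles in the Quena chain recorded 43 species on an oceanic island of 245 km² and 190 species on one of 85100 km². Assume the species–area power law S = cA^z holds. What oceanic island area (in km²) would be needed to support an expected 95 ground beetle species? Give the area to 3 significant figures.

5550 km²

z = ln(190/43) / ln(85100/245) = 1.4858 / 5.8503 = 0.2540
c = 43 / 245^0.2540 = 43 / 4.044 = 10.63
A = (95/10.63)^(1/0.2540) ⇒ ln A = ln(8.934)/0.2540 = 8.6224
A = e^8.6224 ≈ 5555 km²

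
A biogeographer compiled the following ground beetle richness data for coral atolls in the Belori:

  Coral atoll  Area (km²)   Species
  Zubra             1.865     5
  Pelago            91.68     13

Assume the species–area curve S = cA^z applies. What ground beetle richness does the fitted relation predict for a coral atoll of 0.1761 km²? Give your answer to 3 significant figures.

z = ln(13/5) / ln(91.68/1.865) = 0.9555 / 3.8950 = 0.2453
c = 5 / 1.865^0.2453 = 5 / 1.165 = 4.291
S₃ = 4.291 × 0.1761^0.2453 = 4.291 × 0.6531 ≈ 2.802

2.80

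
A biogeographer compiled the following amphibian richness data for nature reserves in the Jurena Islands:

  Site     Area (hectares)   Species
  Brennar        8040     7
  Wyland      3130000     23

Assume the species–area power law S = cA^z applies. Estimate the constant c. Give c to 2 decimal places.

z = ln(S₂/S₁) / ln(A₂/A₁) = ln(23/7) / ln(3130000/8040) = 1.1896 / 5.9644 = 0.1994
c = S₁ / A₁^z = 7 / 8040^0.1994 = 7 / 6.01 = 1.165

1.16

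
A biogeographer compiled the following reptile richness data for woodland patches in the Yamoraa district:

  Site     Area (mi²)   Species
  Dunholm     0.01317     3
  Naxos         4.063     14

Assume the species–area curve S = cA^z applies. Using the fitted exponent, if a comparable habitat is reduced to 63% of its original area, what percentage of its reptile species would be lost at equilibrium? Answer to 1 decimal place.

11.7%

z = ln(14/3) / ln(4.063/0.01317) = 1.5404 / 5.7317 = 0.2688
S_new/S_old = (A_new/A_old)^z = 0.63^0.2688 = exp(0.2688 × -0.4620) = 0.8832
Fraction lost = 1 − 0.8832 = 0.1168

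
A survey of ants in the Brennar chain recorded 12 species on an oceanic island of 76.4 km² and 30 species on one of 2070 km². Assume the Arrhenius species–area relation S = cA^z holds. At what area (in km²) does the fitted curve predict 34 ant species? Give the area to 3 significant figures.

3250 km²

z = ln(30/12) / ln(2070/76.4) = 0.9163 / 3.2993 = 0.2777
c = 12 / 76.4^0.2777 = 12 / 3.334 = 3.599
A = (34/3.599)^(1/0.2777) ⇒ ln A = ln(9.447)/0.2777 = 8.0860
A = e^8.0860 ≈ 3249 km²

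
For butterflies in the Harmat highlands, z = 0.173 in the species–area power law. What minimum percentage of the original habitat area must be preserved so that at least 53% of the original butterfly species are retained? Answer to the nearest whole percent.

Need (A_new/A_old)^0.173 = 0.53, so A_new/A_old = 0.53^(1/0.173) = 0.53^5.78
ln(A_new/A_old) = ln 0.53 / 0.173 = -0.6349 / 0.173 = -3.6698
A_new/A_old = e^-3.6698 ≈ 0.02548

3%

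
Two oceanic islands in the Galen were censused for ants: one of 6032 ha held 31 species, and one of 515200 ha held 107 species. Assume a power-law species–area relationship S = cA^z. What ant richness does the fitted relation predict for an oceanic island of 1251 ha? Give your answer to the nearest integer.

20

z = ln(107/31) / ln(515200/6032) = 1.2388 / 4.4475 = 0.2785
c = 31 / 6032^0.2785 = 31 / 11.3 = 2.744
S₃ = 2.744 × 1251^0.2785 = 2.744 × 7.29 ≈ 20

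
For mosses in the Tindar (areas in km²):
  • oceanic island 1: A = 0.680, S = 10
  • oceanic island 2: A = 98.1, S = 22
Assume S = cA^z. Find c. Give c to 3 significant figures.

z = ln(S₂/S₁) / ln(A₂/A₁) = ln(22/10) / ln(98.1/0.68) = 0.7885 / 4.9716 = 0.1586
c = S₁ / A₁^z = 10 / 0.68^0.1586 = 10 / 0.9407 = 10.63

10.6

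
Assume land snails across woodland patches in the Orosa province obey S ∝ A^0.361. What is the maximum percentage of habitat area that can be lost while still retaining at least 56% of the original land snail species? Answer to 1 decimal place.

Need (A_new/A_old)^0.361 = 0.56, so A_new/A_old = 0.56^(1/0.361) = 0.56^2.77
ln(A_new/A_old) = ln 0.56 / 0.361 = -0.5798 / 0.361 = -1.6061
A_new/A_old = e^-1.6061 ≈ 0.2007
Fraction that can be lost = 1 − 0.2007 = 0.7993

79.9%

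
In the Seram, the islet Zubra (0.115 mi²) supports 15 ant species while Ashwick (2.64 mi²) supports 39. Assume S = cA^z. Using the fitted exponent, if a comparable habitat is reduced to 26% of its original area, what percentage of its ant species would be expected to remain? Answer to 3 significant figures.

z = ln(39/15) / ln(2.64/0.115) = 0.9555 / 3.1336 = 0.3049
S_new/S_old = (A_new/A_old)^z = 0.26^0.3049 = exp(0.3049 × -1.3471) = 0.6631

66.3%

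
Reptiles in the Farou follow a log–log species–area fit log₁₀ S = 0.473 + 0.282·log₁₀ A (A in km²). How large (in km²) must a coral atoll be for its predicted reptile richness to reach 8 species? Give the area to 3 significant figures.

33.5 km²

8 = 2.972 × A^0.282  ⇒  A^0.282 = 8/2.972 = 2.692
ln A = ln(2.692) / 0.282 = 0.9903 / 0.282 = 3.5118
A = e^3.5118 ≈ 33.51 km²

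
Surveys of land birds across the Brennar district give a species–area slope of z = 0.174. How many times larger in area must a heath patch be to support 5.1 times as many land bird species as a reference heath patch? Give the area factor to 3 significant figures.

11700

(A₂/A₁)^0.174 = 5.1, so A₂/A₁ = 5.1^(1/0.174) = 5.1^5.747
ln(A₂/A₁) = ln 5.1 / 0.174 = 1.6292 / 0.174 = 9.3635
A₂/A₁ = e^9.3635 ≈ 11655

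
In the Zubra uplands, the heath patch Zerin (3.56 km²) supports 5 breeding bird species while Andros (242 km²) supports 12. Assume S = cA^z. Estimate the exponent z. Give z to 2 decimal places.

0.21

Taking logs: ln S = ln c + z ln A, so z = (ln S₂ − ln S₁)/(ln A₂ − ln A₁).
z = ln(12/5) / ln(242/3.56) = ln(2.4) / ln(67.98) = 0.8755 / 4.2192 = 0.2075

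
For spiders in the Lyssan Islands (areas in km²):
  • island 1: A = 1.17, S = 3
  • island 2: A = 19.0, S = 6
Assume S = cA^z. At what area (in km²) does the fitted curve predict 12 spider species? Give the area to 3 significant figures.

309 km²

z = ln(6/3) / ln(19/1.17) = 0.6931 / 2.7874 = 0.2487
c = 3 / 1.17^0.2487 = 3 / 1.04 = 2.885
A = (12/2.885)^(1/0.2487) ⇒ ln A = ln(4.159)/0.2487 = 5.7319
A = e^5.7319 ≈ 308.5 km²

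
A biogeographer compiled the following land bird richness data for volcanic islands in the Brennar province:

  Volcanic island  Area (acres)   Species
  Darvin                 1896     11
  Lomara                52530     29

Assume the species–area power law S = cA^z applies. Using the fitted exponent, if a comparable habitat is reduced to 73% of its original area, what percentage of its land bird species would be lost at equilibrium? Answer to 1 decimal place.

8.8%

z = ln(29/11) / ln(52530/1896) = 0.9694 / 3.3216 = 0.2918
S_new/S_old = (A_new/A_old)^z = 0.73^0.2918 = exp(0.2918 × -0.3147) = 0.9122
Fraction lost = 1 − 0.9122 = 0.08775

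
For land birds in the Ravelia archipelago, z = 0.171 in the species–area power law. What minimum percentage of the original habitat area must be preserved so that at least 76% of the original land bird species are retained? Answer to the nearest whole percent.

20%

Need (A_new/A_old)^0.171 = 0.76, so A_new/A_old = 0.76^(1/0.171) = 0.76^5.848
ln(A_new/A_old) = ln 0.76 / 0.171 = -0.2744 / 0.171 = -1.6049
A_new/A_old = e^-1.6049 ≈ 0.2009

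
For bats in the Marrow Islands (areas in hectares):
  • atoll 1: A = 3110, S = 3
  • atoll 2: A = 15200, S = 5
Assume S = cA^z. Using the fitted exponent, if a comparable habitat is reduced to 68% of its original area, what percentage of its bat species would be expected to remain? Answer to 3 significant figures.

z = ln(5/3) / ln(15200/3110) = 0.5108 / 1.5867 = 0.3219
S_new/S_old = (A_new/A_old)^z = 0.68^0.3219 = exp(0.3219 × -0.3857) = 0.8832

88.3%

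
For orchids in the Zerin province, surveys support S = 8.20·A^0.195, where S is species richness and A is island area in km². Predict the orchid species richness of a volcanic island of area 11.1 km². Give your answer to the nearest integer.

13 species

S = 8.2 × 11.1^0.195
ln S = ln 8.2 + 0.195 × ln 11.1 = 2.1041 + 0.195 × 2.4069 = 2.5735
S = e^2.5735 ≈ 13.11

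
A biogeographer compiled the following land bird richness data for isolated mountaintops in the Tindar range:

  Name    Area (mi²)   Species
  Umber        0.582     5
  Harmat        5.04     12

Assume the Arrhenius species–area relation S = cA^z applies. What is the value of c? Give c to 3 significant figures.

6.23

z = ln(S₂/S₁) / ln(A₂/A₁) = ln(12/5) / ln(5.04/0.582) = 0.8755 / 2.1587 = 0.4056
c = S₁ / A₁^z = 5 / 0.582^0.4056 = 5 / 0.8029 = 6.227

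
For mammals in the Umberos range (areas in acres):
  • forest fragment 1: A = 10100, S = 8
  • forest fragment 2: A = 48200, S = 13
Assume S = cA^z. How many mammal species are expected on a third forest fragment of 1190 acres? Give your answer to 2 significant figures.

4.1

z = ln(13/8) / ln(48200/10100) = 0.4855 / 1.5628 = 0.3107
c = 8 / 10100^0.3107 = 8 / 17.54 = 0.4561
S₃ = 0.4561 × 1190^0.3107 = 0.4561 × 9.025 ≈ 4.117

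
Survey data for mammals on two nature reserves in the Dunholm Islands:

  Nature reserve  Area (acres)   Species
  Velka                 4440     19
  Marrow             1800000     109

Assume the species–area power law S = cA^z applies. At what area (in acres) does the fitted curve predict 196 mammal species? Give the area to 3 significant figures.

13500000 acres

z = ln(109/19) / ln(1800000/4440) = 1.7469 / 6.0049 = 0.2909
c = 19 / 4440^0.2909 = 19 / 11.51 = 1.651
A = (196/1.651)^(1/0.2909) ⇒ ln A = ln(118.7)/0.2909 = 16.4203
A = e^16.4203 ≈ 13527977 acres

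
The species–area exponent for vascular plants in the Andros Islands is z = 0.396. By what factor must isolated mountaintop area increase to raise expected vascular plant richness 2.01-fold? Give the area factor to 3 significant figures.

5.83

(A₂/A₁)^0.396 = 2.01, so A₂/A₁ = 2.01^(1/0.396) = 2.01^2.525
ln(A₂/A₁) = ln 2.01 / 0.396 = 0.6981 / 0.396 = 1.7630
A₂/A₁ = e^1.7630 ≈ 5.83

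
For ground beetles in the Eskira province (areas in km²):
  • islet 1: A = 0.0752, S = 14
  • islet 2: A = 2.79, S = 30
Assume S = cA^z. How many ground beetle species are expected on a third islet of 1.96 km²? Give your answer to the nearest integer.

z = ln(30/14) / ln(2.79/0.0752) = 0.7621 / 3.6136 = 0.2109
c = 14 / 0.0752^0.2109 = 14 / 0.5794 = 24.16
S₃ = 24.16 × 1.96^0.2109 = 24.16 × 1.152 ≈ 27.85

28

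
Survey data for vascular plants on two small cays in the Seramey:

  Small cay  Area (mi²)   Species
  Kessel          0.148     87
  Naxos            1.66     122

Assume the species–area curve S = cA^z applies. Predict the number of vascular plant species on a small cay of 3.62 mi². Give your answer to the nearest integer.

z = ln(122/87) / ln(1.66/0.148) = 0.3381 / 2.4174 = 0.1399
c = 87 / 0.148^0.1399 = 87 / 0.7655 = 113.7
S₃ = 113.7 × 3.62^0.1399 = 113.7 × 1.197 ≈ 136.1

136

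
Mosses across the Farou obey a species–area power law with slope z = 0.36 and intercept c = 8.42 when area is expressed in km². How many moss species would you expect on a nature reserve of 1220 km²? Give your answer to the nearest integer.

109

S = 8.42 × 1220^0.36
ln S = ln 8.42 + 0.36 × ln 1220 = 2.1306 + 0.36 × 7.1066 = 4.6890
S = e^4.6890 ≈ 108.7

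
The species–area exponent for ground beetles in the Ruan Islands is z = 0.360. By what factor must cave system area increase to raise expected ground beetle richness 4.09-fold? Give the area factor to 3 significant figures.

50.0

(A₂/A₁)^0.36 = 4.09, so A₂/A₁ = 4.09^(1/0.36) = 4.09^2.778
ln(A₂/A₁) = ln 4.09 / 0.36 = 1.4085 / 0.36 = 3.9126
A₂/A₁ = e^3.9126 ≈ 50.03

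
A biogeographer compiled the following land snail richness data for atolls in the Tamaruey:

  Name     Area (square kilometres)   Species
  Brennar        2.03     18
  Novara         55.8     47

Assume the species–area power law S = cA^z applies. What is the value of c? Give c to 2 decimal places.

z = ln(S₂/S₁) / ln(A₂/A₁) = ln(47/18) / ln(55.8/2.03) = 0.9598 / 3.3137 = 0.2896
c = S₁ / A₁^z = 18 / 2.03^0.2896 = 18 / 1.228 = 14.66

14.66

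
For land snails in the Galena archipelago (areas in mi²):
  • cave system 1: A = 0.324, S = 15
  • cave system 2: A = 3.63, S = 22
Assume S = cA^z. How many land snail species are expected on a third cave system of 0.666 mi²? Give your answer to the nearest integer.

17

z = ln(22/15) / ln(3.63/0.324) = 0.3830 / 2.4162 = 0.1585
c = 15 / 0.324^0.1585 = 15 / 0.8364 = 17.93
S₃ = 17.93 × 0.666^0.1585 = 17.93 × 0.9376 ≈ 16.81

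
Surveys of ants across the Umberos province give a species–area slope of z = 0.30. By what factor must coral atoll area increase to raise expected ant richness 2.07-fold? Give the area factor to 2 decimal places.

11.30

(A₂/A₁)^0.3 = 2.07, so A₂/A₁ = 2.07^(1/0.3) = 2.07^3.333
ln(A₂/A₁) = ln 2.07 / 0.3 = 0.7275 / 0.3 = 2.4252
A₂/A₁ = e^2.4252 ≈ 11.3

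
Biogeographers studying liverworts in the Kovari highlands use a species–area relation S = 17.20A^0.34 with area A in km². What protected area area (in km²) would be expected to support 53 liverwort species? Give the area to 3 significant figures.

27.4 km²

53 = 17.2 × A^0.34  ⇒  A^0.34 = 53/17.2 = 3.081
ln A = ln(3.081) / 0.34 = 1.1254 / 0.34 = 3.3099
A = e^3.3099 ≈ 27.38 km²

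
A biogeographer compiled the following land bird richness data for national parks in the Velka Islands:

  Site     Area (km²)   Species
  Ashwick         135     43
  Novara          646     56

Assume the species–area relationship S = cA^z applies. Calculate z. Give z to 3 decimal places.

Taking logs: ln S = ln c + z ln A, so z = (ln S₂ − ln S₁)/(ln A₂ − ln A₁).
z = ln(56/43) / ln(646/135) = ln(1.302) / ln(4.785) = 0.2642 / 1.5655 = 0.1687

0.169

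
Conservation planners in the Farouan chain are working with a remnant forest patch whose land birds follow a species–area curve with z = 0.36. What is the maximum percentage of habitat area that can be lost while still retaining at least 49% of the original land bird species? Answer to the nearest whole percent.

Need (A_new/A_old)^0.36 = 0.49, so A_new/A_old = 0.49^(1/0.36) = 0.49^2.778
ln(A_new/A_old) = ln 0.49 / 0.36 = -0.7133 / 0.36 = -1.9815
A_new/A_old = e^-1.9815 ≈ 0.1379
Fraction that can be lost = 1 − 0.1379 = 0.8621

86%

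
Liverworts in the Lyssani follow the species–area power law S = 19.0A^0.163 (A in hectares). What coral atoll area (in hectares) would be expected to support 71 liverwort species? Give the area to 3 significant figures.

3250 hectares

71 = 19 × A^0.163  ⇒  A^0.163 = 71/19 = 3.737
ln A = ln(3.737) / 0.163 = 1.3182 / 0.163 = 8.0874
A = e^8.0874 ≈ 3253 hectares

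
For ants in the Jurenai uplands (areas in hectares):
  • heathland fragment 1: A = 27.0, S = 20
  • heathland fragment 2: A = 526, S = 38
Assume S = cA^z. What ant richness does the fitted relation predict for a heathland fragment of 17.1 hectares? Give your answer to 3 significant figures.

z = ln(38/20) / ln(526/27) = 0.6419 / 2.9695 = 0.2162
c = 20 / 27^0.2162 = 20 / 2.039 = 9.809
S₃ = 9.809 × 17.1^0.2162 = 9.809 × 1.847 ≈ 18.12

18.1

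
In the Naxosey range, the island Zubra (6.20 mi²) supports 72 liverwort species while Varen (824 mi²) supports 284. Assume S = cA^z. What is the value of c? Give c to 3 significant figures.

z = ln(S₂/S₁) / ln(A₂/A₁) = ln(284/72) / ln(824/6.2) = 1.3723 / 4.8896 = 0.2807
c = S₁ / A₁^z = 72 / 6.2^0.2807 = 72 / 1.669 = 43.15

43.1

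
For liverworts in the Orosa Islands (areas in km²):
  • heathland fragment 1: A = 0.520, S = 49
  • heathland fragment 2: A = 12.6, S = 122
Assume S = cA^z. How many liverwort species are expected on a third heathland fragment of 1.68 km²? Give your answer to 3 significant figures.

z = ln(122/49) / ln(12.6/0.52) = 0.9122 / 3.1876 = 0.2862
c = 49 / 0.52^0.2862 = 49 / 0.8293 = 59.08
S₃ = 59.08 × 1.68^0.2862 = 59.08 × 1.16 ≈ 68.54

68.5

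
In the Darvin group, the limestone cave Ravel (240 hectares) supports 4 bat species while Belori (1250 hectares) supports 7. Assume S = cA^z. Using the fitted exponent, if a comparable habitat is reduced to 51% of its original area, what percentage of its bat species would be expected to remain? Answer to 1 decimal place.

79.6%

z = ln(7/4) / ln(1250/240) = 0.5596 / 1.6503 = 0.3391
S_new/S_old = (A_new/A_old)^z = 0.51^0.3391 = exp(0.3391 × -0.6733) = 0.7959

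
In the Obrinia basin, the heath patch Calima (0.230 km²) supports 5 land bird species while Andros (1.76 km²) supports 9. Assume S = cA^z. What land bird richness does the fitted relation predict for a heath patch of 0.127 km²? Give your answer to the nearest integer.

4

z = ln(9/5) / ln(1.76/0.23) = 0.5878 / 2.0350 = 0.2888
c = 5 / 0.23^0.2888 = 5 / 0.6541 = 7.644
S₃ = 7.644 × 0.127^0.2888 = 7.644 × 0.551 ≈ 4.212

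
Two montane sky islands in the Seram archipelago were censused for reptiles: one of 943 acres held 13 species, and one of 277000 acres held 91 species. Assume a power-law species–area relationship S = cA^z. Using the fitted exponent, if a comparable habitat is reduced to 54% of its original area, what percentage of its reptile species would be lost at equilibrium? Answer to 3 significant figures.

z = ln(91/13) / ln(277000/943) = 1.9459 / 5.6827 = 0.3424
S_new/S_old = (A_new/A_old)^z = 0.54^0.3424 = exp(0.3424 × -0.6162) = 0.8098
Fraction lost = 1 − 0.8098 = 0.1902

19.0%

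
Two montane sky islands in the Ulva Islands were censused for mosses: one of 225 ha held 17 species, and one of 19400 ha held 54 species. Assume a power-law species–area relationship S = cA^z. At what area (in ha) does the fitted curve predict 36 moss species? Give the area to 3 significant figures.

z = ln(54/17) / ln(19400/225) = 1.1558 / 4.4569 = 0.2593
c = 17 / 225^0.2593 = 17 / 4.074 = 4.173
A = (36/4.173)^(1/0.2593) ⇒ ln A = ln(8.626)/0.2593 = 8.3095
A = e^8.3095 ≈ 4062 ha

4060 ha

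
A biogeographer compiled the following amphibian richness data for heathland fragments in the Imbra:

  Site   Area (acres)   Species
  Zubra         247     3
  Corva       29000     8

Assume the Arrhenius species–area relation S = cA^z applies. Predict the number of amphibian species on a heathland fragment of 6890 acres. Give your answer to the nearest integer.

6

z = ln(8/3) / ln(29000/247) = 0.9808 / 4.7657 = 0.2058
c = 3 / 247^0.2058 = 3 / 3.108 = 0.9653
S₃ = 0.9653 × 6890^0.2058 = 0.9653 × 6.165 ≈ 5.952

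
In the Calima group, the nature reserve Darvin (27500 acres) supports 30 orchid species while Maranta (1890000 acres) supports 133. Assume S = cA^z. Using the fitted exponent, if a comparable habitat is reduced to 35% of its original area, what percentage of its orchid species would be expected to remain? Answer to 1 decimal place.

z = ln(133/30) / ln(1890000/27500) = 1.4892 / 4.2301 = 0.3520
S_new/S_old = (A_new/A_old)^z = 0.35^0.3520 = exp(0.3520 × -1.0498) = 0.691

69.1%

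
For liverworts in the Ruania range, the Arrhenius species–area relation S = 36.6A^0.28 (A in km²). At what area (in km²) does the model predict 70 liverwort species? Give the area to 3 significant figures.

70 = 36.6 × A^0.28  ⇒  A^0.28 = 70/36.6 = 1.913
ln A = ln(1.913) / 0.28 = 0.6484 / 0.28 = 2.3159
A = e^2.3159 ≈ 10.13 km²

10.1 km²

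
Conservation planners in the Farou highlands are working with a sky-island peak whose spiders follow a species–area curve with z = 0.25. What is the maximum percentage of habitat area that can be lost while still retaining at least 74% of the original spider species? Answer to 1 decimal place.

Need (A_new/A_old)^0.25 = 0.74, so A_new/A_old = 0.74^(1/0.25) = 0.74^4
ln(A_new/A_old) = ln 0.74 / 0.25 = -0.3011 / 0.25 = -1.2044
A_new/A_old = e^-1.2044 ≈ 0.2999
Fraction that can be lost = 1 − 0.2999 = 0.7001

70.0%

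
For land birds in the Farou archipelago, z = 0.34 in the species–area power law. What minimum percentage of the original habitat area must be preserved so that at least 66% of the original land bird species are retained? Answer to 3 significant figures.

Need (A_new/A_old)^0.34 = 0.66, so A_new/A_old = 0.66^(1/0.34) = 0.66^2.941
ln(A_new/A_old) = ln 0.66 / 0.34 = -0.4155 / 0.34 = -1.2221
A_new/A_old = e^-1.2221 ≈ 0.2946

29.5%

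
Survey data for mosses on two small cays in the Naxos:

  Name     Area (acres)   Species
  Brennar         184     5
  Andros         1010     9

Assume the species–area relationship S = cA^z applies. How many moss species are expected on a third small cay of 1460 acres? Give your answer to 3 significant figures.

10.2

z = ln(9/5) / ln(1010/184) = 0.5878 / 1.7028 = 0.3452
c = 5 / 184^0.3452 = 5 / 6.051 = 0.8264
S₃ = 0.8264 × 1460^0.3452 = 0.8264 × 12.37 ≈ 10.22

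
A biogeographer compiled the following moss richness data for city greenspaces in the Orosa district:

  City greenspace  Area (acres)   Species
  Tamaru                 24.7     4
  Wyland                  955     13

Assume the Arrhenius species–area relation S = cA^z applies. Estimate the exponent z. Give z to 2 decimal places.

0.32

Taking logs: ln S = ln c + z ln A, so z = (ln S₂ − ln S₁)/(ln A₂ − ln A₁).
z = ln(13/4) / ln(955/24.7) = ln(3.25) / ln(38.66) = 1.1787 / 3.6549 = 0.3225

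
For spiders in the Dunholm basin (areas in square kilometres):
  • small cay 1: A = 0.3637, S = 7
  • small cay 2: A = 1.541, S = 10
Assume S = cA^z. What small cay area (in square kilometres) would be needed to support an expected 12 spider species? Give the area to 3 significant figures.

z = ln(10/7) / ln(1.541/0.3637) = 0.3567 / 1.4439 = 0.2470
c = 7 / 0.3637^0.2470 = 7 / 0.7789 = 8.987
A = (12/8.987)^(1/0.2470) ⇒ ln A = ln(1.335)/0.2470 = 1.1705
A = e^1.1705 ≈ 3.224 square kilometres

3.22 square kilometres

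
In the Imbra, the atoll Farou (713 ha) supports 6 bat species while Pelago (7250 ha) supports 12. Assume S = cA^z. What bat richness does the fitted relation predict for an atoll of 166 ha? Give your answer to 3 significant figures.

3.88

z = ln(12/6) / ln(7250/713) = 0.6931 / 2.3193 = 0.2989
c = 6 / 713^0.2989 = 6 / 7.123 = 0.8423
S₃ = 0.8423 × 166^0.2989 = 0.8423 × 4.608 ≈ 3.881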